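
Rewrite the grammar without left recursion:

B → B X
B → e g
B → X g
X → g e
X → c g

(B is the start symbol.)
B is directly left-recursive. The standard transformation for
  A → A α₁ | ... | A α_m | β₁ | ... | β_n
is
  A  → β₁ A' | ... | β_n A'
  A' → α₁ A' | ... | α_m A' | ε

B → e g becomes B → e g B'
B → X g becomes B → X g B'
B → B X becomes B' → X B'
Add B' → ε

Productions for other non-terminals are unchanged:
  X → g e
  X → c g

Resulting grammar:
B → e g B'
B → X g B'
B' → X B'
B' → ε
X → g e
X → c g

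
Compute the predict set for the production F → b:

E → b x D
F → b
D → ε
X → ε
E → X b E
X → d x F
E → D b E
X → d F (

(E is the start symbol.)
{ 'b' }

PREDICT(F → b) = (FIRST(RHS) \ {ε}) ∪ (FOLLOW(F) if ε ∈ FIRST(RHS), i.e. RHS ⇒* ε)
FIRST(b) = { 'b' }
ε ∉ FIRST(b), so FOLLOW(F) is not added.
PREDICT(F → b) = { 'b' }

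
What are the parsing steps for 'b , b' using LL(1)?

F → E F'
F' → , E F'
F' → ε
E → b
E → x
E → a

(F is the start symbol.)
Stack is shown with the top on the left.

Stack     Input    Action
-------------------------
F $       b , b $  output F → E F'
E F' $    b , b $  output E → b
b F' $    b , b $  match 'b'
F' $      , b $    output F' → , E F'
, E F' $  , b $    match ','
E F' $    b $      output E → b
b F' $    b $      match 'b'
F' $      $        output F' → ε
$         $        accept

The string is accepted.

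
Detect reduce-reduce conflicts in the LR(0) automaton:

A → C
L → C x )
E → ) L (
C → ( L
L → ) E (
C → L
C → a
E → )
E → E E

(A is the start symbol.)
Augment with A' → A and build the canonical LR(0) collection (I0 = CLOSURE({[A' → . A]}), then GOTO on every symbol after a dot until no new states appear). It has 17 states:
  I0: { [A → . C], [A' → . A], [C → . ( L], [C → . L], [C → . a], [L → . ) E (], [L → . C x )] }  — shift
  I1: { [C → ( . L], [C → . ( L], [C → . L], [C → . a], [L → . ) E (], [L → . C x )] }  — shift
  I2: { [E → . ) L (], [E → . )], [E → . E E], [L → ) . E (] }  — shift
  I3: { [A' → A .] }  — accept
  I4: { [A → C .], [L → C . x )] }  — shift, reduce
  I5: { [C → L .] }  — reduce
  I6: { [C → a .] }  — reduce
  I7: { [L → C x . )] }  — shift
  I8: { [L → C x ) .] }  — reduce
  I9: { [C → . ( L], [C → . L], [C → . a], [E → ) . L (], [E → ) .], [L → . ) E (], [L → . C x )] }  — shift, reduce
  I10: { [E → . ) L (], [E → . )], [E → . E E], [E → E . E], [L → ) E . (] }  — shift
  I11: { [L → ) E ( .] }  — reduce
  I12: { [E → . ) L (], [E → . )], [E → . E E], [E → E . E], [E → E E .] }  — shift, reduce
  I13: { [L → C . x )] }  — shift
  I14: { [C → L .], [E → ) L . (] }  — shift, reduce
  I15: { [E → ) L ( .] }  — reduce
  I16: { [C → ( L .], [C → L .] }  — 2 reduces

I16 contains complete items [C → ( L .], [C → L .] — reduce-reduce conflict.

Answer: Yes — I16: [C → ( L .] vs [C → L .]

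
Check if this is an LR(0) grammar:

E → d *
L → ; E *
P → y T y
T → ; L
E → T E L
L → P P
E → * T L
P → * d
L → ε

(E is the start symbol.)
No. Shift-reduce conflict between [L → .] and [L → . ; E *]

Augment with E' → E and build the canonical LR(0) collection (I0 = CLOSURE({[E' → . E]}), then GOTO on every symbol after a dot until no new states appear). It has 22 states:
  I0: { [E → . * T L], [E → . T E L], [E → . d *], [E' → . E], [T → . ; L] }  — shift
  I1: { [E → * . T L], [T → . ; L] }  — shift
  I2: { [L → . ; E *], [L → . P P], [L → .], [P → . * d], [P → . y T y], [T → ; . L] }  — shift, reduce
  I3: { [E' → E .] }  — accept
  I4: { [E → . * T L], [E → . T E L], [E → . d *], [E → T . E L], [T → . ; L] }  — shift
  I5: { [E → d . *] }  — shift
  I6: { [E → d * .] }  — reduce
  I7: { [E → T E . L], [L → . ; E *], [L → . P P], [L → .], [P → . * d], [P → . y T y] }  — shift, reduce
  I8: { [P → * . d] }  — shift
  I9: { [E → . * T L], [E → . T E L], [E → . d *], [L → ; . E *], [T → . ; L] }  — shift
  I10: { [E → T E L .] }  — reduce
  I11: { [L → P . P], [P → . * d], [P → . y T y] }  — shift
  I12: { [P → y . T y], [T → . ; L] }  — shift
  I13: { [P → y T . y] }  — shift
  I14: { [P → y T y .] }  — reduce
  I15: { [L → P P .] }  — reduce
  I16: { [L → ; E . *] }  — shift
  I17: { [L → ; E * .] }  — reduce
  I18: { [P → * d .] }  — reduce
  I19: { [T → ; L .] }  — reduce
  I20: { [E → * T . L], [L → . ; E *], [L → . P P], [L → .], [P → . * d], [P → . y T y] }  — shift, reduce
  I21: { [E → * T L .] }  — reduce

Conflict in state I2:
  Shift-reduce conflict between [L → .] and [L → . ; E *]
So the grammar is NOT LR(0).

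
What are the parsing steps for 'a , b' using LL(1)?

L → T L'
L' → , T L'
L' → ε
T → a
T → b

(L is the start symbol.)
LL(1) parsing maintains a stack (initially the start symbol over $) and the input. At each step: if the stack top is a terminal, match it against the current input token; if it is a non-terminal N, replace it with the RHS of M[N, lookahead] (the unique production whose predict set contains the lookahead).

Stack is shown with the top on the left.

Stack     Input    Action
-------------------------
L $       a , b $  output L → T L'
T L' $    a , b $  output T → a
a L' $    a , b $  match 'a'
L' $      , b $    output L' → , T L'
, T L' $  , b $    match ','
T L' $    b $      output T → b
b L' $    b $      match 'b'
L' $      $        output L' → ε
$         $        accept

The string is accepted.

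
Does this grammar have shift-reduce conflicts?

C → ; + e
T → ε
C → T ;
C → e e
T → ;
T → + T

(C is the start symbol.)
A shift-reduce conflict occurs when an LR(0) state has both:
  - a complete (reduce) item [A → α .] (dot at the end), and
  - a shift item [B → β . c γ] (dot before a terminal).

Augment with C' → C and build the canonical LR(0) collection (I0 = CLOSURE({[C' → . C]}), then GOTO on every symbol after a dot until no new states appear). It has 12 states:
  I0: { [C → . ; + e], [C → . T ;], [C → . e e], [C' → . C], [T → . + T], [T → . ;], [T → .] }  — shift, reduce
  I1: { [T → + . T], [T → . + T], [T → . ;], [T → .] }  — shift, reduce
  I2: { [C → ; . + e], [T → ; .] }  — shift, reduce
  I3: { [C' → C .] }  — accept
  I4: { [C → T . ;] }  — shift
  I5: { [C → e . e] }  — shift
  I6: { [C → e e .] }  — reduce
  I7: { [C → T ; .] }  — reduce
  I8: { [C → ; + . e] }  — shift
  I9: { [C → ; + e .] }  — reduce
  I10: { [T → ; .] }  — reduce
  I11: { [T → + T .] }  — reduce

I0 contains reduce item [T → .] and shift items [C → . ; + e], [C → . e e], [T → . + T], [T → . ;] — shift-reduce conflict.
I1 contains reduce item [T → .] and shift items [T → . + T], [T → . ;] — shift-reduce conflict.
I2 contains reduce item [T → ; .] and shift item [C → ; . + e] — shift-reduce conflict.

Answer: Yes — I0: [T → .] vs [C → . ; + e]; I1: [T → .] vs [T → . + T]; I2: [T → ; .] vs [C → ; . + e]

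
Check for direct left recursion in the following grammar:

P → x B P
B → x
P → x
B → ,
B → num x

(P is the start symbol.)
No direct left recursion

P → x B P: starts with x
B → x: starts with x
P → x: starts with x
B → ,: starts with ','
B → num x: starts with num

No direct left recursion found.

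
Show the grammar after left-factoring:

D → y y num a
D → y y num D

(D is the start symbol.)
Left-factoring transforms A → αβ₁ | αβ₂ into A → αA' and A' → β₁ | β₂
(α is the longest common prefix among the alternatives). Repeat until
no nonterminal has two alternatives with a common prefix.

Round 1: D has alternatives sharing prefix 'y y num'. Introduce D': D → y y num D'
  Add: D' → a
  Add: D' → D

No remaining common prefixes — done.

Resulting grammar:
D → y y num D'
D' → a
D' → D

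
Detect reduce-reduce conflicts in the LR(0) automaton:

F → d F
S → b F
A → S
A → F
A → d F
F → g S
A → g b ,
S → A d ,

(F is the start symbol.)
A reduce-reduce conflict occurs when an LR(0) state has two complete items [A → α .] and [B → β .] — both call for a reduction, and with no lookahead the parser cannot choose between them.

Augment with F' → F and build the canonical LR(0) collection (I0 = CLOSURE({[F' → . F]}), then GOTO on every symbol after a dot until no new states appear). It has 17 states:
  I0: { [F → . d F], [F → . g S], [F' → . F] }  — shift
  I1: { [F' → F .] }  — accept
  I2: { [F → . d F], [F → . g S], [F → d . F] }  — shift
  I3: { [A → . F], [A → . S], [A → . d F], [A → . g b ,], [F → . d F], [F → . g S], [F → g . S], [S → . A d ,], [S → . b F] }  — shift
  I4: { [S → A . d ,] }  — shift
  I5: { [A → F .] }  — reduce
  I6: { [A → S .], [F → g S .] }  — 2 reduces
  I7: { [F → . d F], [F → . g S], [S → b . F] }  — shift
  I8: { [A → d . F], [F → . d F], [F → . g S], [F → d . F] }  — shift
  I9: { [A → . F], [A → . S], [A → . d F], [A → . g b ,], [A → g . b ,], [F → . d F], [F → . g S], [F → g . S], [S → . A d ,], [S → . b F] }  — shift
  I10: { [A → g b . ,], [F → . d F], [F → . g S], [S → b . F] }  — shift
  I11: { [A → g b , .] }  — reduce
  I12: { [S → b F .] }  — reduce
  I13: { [A → d F .], [F → d F .] }  — 2 reduces
  I14: { [S → A d . ,] }  — shift
  I15: { [S → A d , .] }  — reduce
  I16: { [F → d F .] }  — reduce

I6 contains complete items [A → S .], [F → g S .] — reduce-reduce conflict.
I13 contains complete items [A → d F .], [F → d F .] — reduce-reduce conflict.

Answer: Yes — I6: [A → S .] vs [F → g S .]; I13: [A → d F .] vs [F → d F .]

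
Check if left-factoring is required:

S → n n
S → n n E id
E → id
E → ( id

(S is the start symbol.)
Left-factoring is needed when two productions for the same non-terminal
share a common prefix on the right-hand side.

Productions for S:
  S → n n
  S → n n E id
Productions for E:
  E → id
  E → ( id

Found common prefix 'n n' in productions for S

Answer: Yes, S has productions with common prefix 'n n'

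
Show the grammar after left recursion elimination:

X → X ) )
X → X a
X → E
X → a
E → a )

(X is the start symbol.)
X → E X'
X → a X'
X' → ) ) X'
X' → a X'
X' → ε
E → a )

X is directly left-recursive. The standard transformation for
  A → A α₁ | ... | A α_m | β₁ | ... | β_n
is
  A  → β₁ A' | ... | β_n A'
  A' → α₁ A' | ... | α_m A' | ε

X → E becomes X → E X'
X → a becomes X → a X'
X → X ) ) becomes X' → ) ) X'
X → X a becomes X' → a X'
Add X' → ε

Productions for other non-terminals are unchanged:
  E → a )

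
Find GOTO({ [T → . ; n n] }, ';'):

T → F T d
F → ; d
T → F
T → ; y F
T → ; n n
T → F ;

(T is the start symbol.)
{ [T → ; . n n] }

GOTO(I, ';') = CLOSURE({ [A → αX.β] : [A → α.Xβ] ∈ I, X = ';' })

Items with dot before ';', with the dot advanced:
  [T → . ; n n] → [T → ; . n n]
Closure adds nothing (no advanced item has the dot before a non-terminal).

GOTO = { [T → ; . n n] }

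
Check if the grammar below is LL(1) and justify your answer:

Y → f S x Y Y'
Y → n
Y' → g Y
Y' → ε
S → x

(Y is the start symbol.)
A grammar is LL(1) if for each non-terminal N with multiple productions, the predict sets of those productions are pairwise disjoint, where PREDICT(N → α) = (FIRST(α) \ {ε}) ∪ (FOLLOW(N) if α ⇒* ε).

Relevant sets:
  FOLLOW(Y') = { $, 'g' }

For Y:
  PREDICT(Y → f S x Y Y') = { 'f' }
  PREDICT(Y → n) = { 'n' }
For Y':
  PREDICT(Y' → g Y) = { 'g' }
  PREDICT(Y' → ε) = { $, 'g' }
S has a single production, so nothing to check there.

Conflict found: Predict set conflict for Y': { 'g' }
The grammar is NOT LL(1).

Answer: No. Predict set conflict for Y': { 'g' }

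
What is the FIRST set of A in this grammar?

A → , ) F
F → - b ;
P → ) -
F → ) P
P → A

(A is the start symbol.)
To compute FIRST(A), examine every production with A on the left-hand side, reading each right-hand side left to right until a non-nullable symbol is reached.

From A → , ) F:
  - ',' is a terminal: add ',' and stop

Collecting: FIRST(A) = { ',' }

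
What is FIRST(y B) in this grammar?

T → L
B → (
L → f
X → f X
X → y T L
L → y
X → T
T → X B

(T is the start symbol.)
{ 'y' }

To compute FIRST(y B), process the symbols left to right:
Symbol y is a terminal. Add 'y' and stop.
FIRST(y B) = { 'y' }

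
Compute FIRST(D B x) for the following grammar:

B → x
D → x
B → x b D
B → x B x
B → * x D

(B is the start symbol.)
FIRST sets of the non-terminals involved (from the grammar, by fixed-point iteration):
  FIRST(D) = { 'x' }

To compute FIRST(D B x), process the symbols left to right:
Symbol D is a non-terminal. Add FIRST(D) \ {ε} = { 'x' }
D is not nullable (ε ∉ FIRST(D)), so stop here.
FIRST(D B x) = { 'x' }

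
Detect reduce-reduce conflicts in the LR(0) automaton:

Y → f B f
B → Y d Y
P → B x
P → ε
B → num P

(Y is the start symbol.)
A reduce-reduce conflict occurs when an LR(0) state has two complete items [A → α .] and [B → β .] — both call for a reduction, and with no lookahead the parser cannot choose between them.

Augment with Y' → Y and build the canonical LR(0) collection (I0 = CLOSURE({[Y' → . Y]}), then GOTO on every symbol after a dot until no new states appear). It has 12 states:
  I0: { [Y → . f B f], [Y' → . Y] }  — shift
  I1: { [Y' → Y .] }  — accept
  I2: { [B → . Y d Y], [B → . num P], [Y → . f B f], [Y → f . B f] }  — shift
  I3: { [Y → f B . f] }  — shift
  I4: { [B → Y . d Y] }  — shift
  I5: { [B → . Y d Y], [B → . num P], [B → num . P], [P → . B x], [P → .], [Y → . f B f] }  — shift, reduce
  I6: { [P → B . x] }  — shift
  I7: { [B → num P .] }  — reduce
  I8: { [P → B x .] }  — reduce
  I9: { [B → Y d . Y], [Y → . f B f] }  — shift
  I10: { [B → Y d Y .] }  — reduce
  I11: { [Y → f B f .] }  — reduce

No state contains more than one complete item.

Answer: No reduce-reduce conflicts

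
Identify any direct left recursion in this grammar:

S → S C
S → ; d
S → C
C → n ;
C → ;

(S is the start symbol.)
Yes, S is left-recursive

Direct left recursion occurs when N → N α for some non-terminal N (the right-hand side begins with the left-hand side itself).

S → S C: LEFT RECURSIVE (starts with S)
S → ; d: starts with ';'
S → C: starts with C
C → n ;: starts with n
C → ;: starts with ';'

The grammar has direct left recursion on: S.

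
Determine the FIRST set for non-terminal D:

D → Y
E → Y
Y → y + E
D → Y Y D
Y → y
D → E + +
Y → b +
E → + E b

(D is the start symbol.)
{ '+', 'b', 'y' }

FIRST sets of the other non-terminals involved (by the same procedure, iterated to a fixed point):
  FIRST(Y) = { 'b', 'y' }
  FIRST(E) = { '+', 'b', 'y' }

From D → Y:
  - Y is a non-terminal: add FIRST(Y) \ {ε} = { 'b', 'y' }
    Y is not nullable, so stop
From D → Y Y D:
  - Y is a non-terminal: add FIRST(Y) \ {ε} = { 'b', 'y' }
    Y is not nullable, so stop
From D → E + +:
  - E is a non-terminal: add FIRST(E) \ {ε} = { '+', 'b', 'y' }
    E is not nullable, so stop

Collecting: FIRST(D) = { '+', 'b', 'y' }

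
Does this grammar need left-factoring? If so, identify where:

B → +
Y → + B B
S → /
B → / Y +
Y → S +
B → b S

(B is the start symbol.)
No, left-factoring is not needed

Left-factoring is needed when two productions for the same non-terminal
share a common prefix on the right-hand side.

Productions for B:
  B → +
  B → / Y +
  B → b S
Productions for Y:
  Y → + B B
  Y → S +

No common prefixes found.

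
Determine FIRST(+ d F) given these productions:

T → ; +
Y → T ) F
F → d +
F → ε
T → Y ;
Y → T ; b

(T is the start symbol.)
To compute FIRST(+ d F), process the symbols left to right:
Symbol + is a terminal. Add '+' and stop.
FIRST(+ d F) = { '+' }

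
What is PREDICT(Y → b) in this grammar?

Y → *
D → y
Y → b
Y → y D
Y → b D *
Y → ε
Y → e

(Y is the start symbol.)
{ 'b' }

PREDICT(Y → b) = (FIRST(RHS) \ {ε}) ∪ (FOLLOW(Y) if ε ∈ FIRST(RHS), i.e. RHS ⇒* ε)
FIRST(b) = { 'b' }
ε ∉ FIRST(b), so FOLLOW(Y) is not added.
PREDICT(Y → b) = { 'b' }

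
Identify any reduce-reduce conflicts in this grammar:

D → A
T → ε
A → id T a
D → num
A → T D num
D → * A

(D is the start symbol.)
No reduce-reduce conflicts

A reduce-reduce conflict occurs when an LR(0) state has two complete items [A → α .] and [B → β .] — both call for a reduction, and with no lookahead the parser cannot choose between them.

Augment with D' → D and build the canonical LR(0) collection (I0 = CLOSURE({[D' → . D]}), then GOTO on every symbol after a dot until no new states appear). It has 12 states:
  I0: { [A → . T D num], [A → . id T a], [D → . * A], [D → . A], [D → . num], [D' → . D], [T → .] }  — shift, reduce
  I1: { [A → . T D num], [A → . id T a], [D → * . A], [T → .] }  — shift, reduce
  I2: { [D → A .] }  — reduce
  I3: { [D' → D .] }  — accept
  I4: { [A → . T D num], [A → . id T a], [A → T . D num], [D → . * A], [D → . A], [D → . num], [T → .] }  — shift, reduce
  I5: { [A → id . T a], [T → .] }  — reduce
  I6: { [D → num .] }  — reduce
  I7: { [A → id T . a] }  — shift
  I8: { [A → id T a .] }  — reduce
  I9: { [A → T D . num] }  — shift
  I10: { [A → T D num .] }  — reduce
  I11: { [D → * A .] }  — reduce

No state contains more than one complete item.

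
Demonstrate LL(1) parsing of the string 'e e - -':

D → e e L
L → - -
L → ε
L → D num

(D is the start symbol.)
Stack is shown with the top on the left.

Stack    Input      Action
--------------------------
D $      e e - - $  output D → e e L
e e L $  e e - - $  match 'e'
e L $    e - - $    match 'e'
L $      - - $      output L → - -
- - $    - - $      match '-'
- $      - $        match '-'
$        $          accept

The string is accepted.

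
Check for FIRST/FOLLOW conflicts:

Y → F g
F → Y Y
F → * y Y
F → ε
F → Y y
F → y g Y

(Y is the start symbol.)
Nullable non-terminals: F.
FIRST sets used below: FIRST(Y) = { '*', 'g', 'y' }

F: nullable alternative(s) F → ε; FOLLOW(F) = { 'g' }
  F → Y Y: FIRST \ {ε} = { '*', 'g', 'y' } — overlaps FOLLOW(F) on { 'g' }: CONFLICT
  F → * y Y: FIRST \ {ε} = { '*' } — disjoint from FOLLOW(F)
  F → ε: FIRST \ {ε} = { } — this is the only nullable alternative, skip
  F → Y y: FIRST \ {ε} = { '*', 'g', 'y' } — overlaps FOLLOW(F) on { 'g' }: CONFLICT
  F → y g Y: FIRST \ {ε} = { 'y' } — disjoint from FOLLOW(F)

Y has no nullable alternative, so no FIRST/FOLLOW check is needed there.

So the grammar has 2 FIRST/FOLLOW conflicts (marked CONFLICT above).

Answer: Yes. F → Y Y with FOLLOW(F) on { 'g' }; F → Y y with FOLLOW(F) on { 'g' }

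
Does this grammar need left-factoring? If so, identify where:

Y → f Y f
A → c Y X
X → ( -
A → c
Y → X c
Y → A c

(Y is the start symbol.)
Yes, A has productions with common prefix 'c'

Left-factoring is needed when two productions for the same non-terminal
share a common prefix on the right-hand side.

Productions for Y:
  Y → f Y f
  Y → X c
  Y → A c
Productions for A:
  A → c Y X
  A → c

Found common prefix 'c' in productions for A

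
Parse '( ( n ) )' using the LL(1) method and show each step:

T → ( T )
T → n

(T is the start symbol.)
LL(1) parsing maintains a stack (initially the start symbol over $) and the input. At each step: if the stack top is a terminal, match it against the current input token; if it is a non-terminal N, replace it with the RHS of M[N, lookahead] (the unique production whose predict set contains the lookahead).

Stack is shown with the top on the left.

Stack      Input        Action
------------------------------
T $        ( ( n ) ) $  output T → ( T )
( T ) $    ( ( n ) ) $  match '('
T ) $      ( n ) ) $    output T → ( T )
( T ) ) $  ( n ) ) $    match '('
T ) ) $    n ) ) $      output T → n
n ) ) $    n ) ) $      match 'n'
) ) $      ) ) $        match ')'
) $        ) $          match ')'
$          $            accept

The string is accepted.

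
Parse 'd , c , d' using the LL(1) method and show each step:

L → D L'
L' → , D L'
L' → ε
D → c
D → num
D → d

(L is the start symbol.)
Stack is shown with the top on the left.

Stack     Input        Action
-----------------------------
L $       d , c , d $  output L → D L'
D L' $    d , c , d $  output D → d
d L' $    d , c , d $  match 'd'
L' $      , c , d $    output L' → , D L'
, D L' $  , c , d $    match ','
D L' $    c , d $      output D → c
c L' $    c , d $      match 'c'
L' $      , d $        output L' → , D L'
, D L' $  , d $        match ','
D L' $    d $          output D → d
d L' $    d $          match 'd'
L' $      $            output L' → ε
$         $            accept

The string is accepted.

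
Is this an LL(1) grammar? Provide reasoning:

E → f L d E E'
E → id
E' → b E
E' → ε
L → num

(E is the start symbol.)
Relevant sets:
  FOLLOW(E') = { $, 'b' }

For E:
  PREDICT(E → f L d E E') = { 'f' }
  PREDICT(E → id) = { 'id' }
For E':
  PREDICT(E' → b E) = { 'b' }
  PREDICT(E' → ε) = { $, 'b' }
L has a single production, so nothing to check there.

Conflict found: Predict set conflict for E': { 'b' }
The grammar is NOT LL(1).

Answer: No. Predict set conflict for E': { 'b' }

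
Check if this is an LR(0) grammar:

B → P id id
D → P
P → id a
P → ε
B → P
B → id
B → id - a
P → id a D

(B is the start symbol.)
No. Shift-reduce conflict between [P → .] and [B → . id]

A grammar is LR(0) if no state in the canonical LR(0) collection has:
  - both a shift item (dot before a terminal) and a complete item (shift-reduce conflict), or
  - two or more complete items (reduce-reduce conflict; the accept item [B' → B .] counts as a complete item here).

Augment with B' → B and build the canonical LR(0) collection (I0 = CLOSURE({[B' → . B]}), then GOTO on every symbol after a dot until no new states appear). It has 12 states:
  I0: { [B → . P id id], [B → . P], [B → . id - a], [B → . id], [B' → . B], [P → . id a D], [P → . id a], [P → .] }  — shift, reduce
  I1: { [B' → B .] }  — accept
  I2: { [B → P . id id], [B → P .] }  — shift, reduce
  I3: { [B → id . - a], [B → id .], [P → id . a D], [P → id . a] }  — shift, reduce
  I4: { [B → id - . a] }  — shift
  I5: { [D → . P], [P → . id a D], [P → . id a], [P → .], [P → id a . D], [P → id a .] }  — shift, 2 reduces
  I6: { [P → id a D .] }  — reduce
  I7: { [D → P .] }  — reduce
  I8: { [P → id . a D], [P → id . a] }  — shift
  I9: { [B → id - a .] }  — reduce
  I10: { [B → P id . id] }  — shift
  I11: { [B → P id id .] }  — reduce

Conflict in state I0:
  Shift-reduce conflict between [P → .] and [B → . id]
So the grammar is NOT LR(0).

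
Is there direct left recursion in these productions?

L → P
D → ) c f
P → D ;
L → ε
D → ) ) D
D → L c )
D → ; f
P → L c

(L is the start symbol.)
L → P: starts with P
D → ) c f: starts with ')'
P → D ;: starts with D
L → ε: starts with ε
D → ) ) D: starts with ')'
D → L c ): starts with L
D → ; f: starts with ';'
P → L c: starts with L

No direct left recursion found.

Answer: No direct left recursion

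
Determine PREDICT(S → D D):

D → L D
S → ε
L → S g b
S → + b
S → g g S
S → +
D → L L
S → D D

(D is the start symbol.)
{ '+', 'g' }

PREDICT(S → D D) = (FIRST(RHS) \ {ε}) ∪ (FOLLOW(S) if ε ∈ FIRST(RHS), i.e. RHS ⇒* ε)
FIRST(D) = { '+', 'g' }
FIRST(D D) = { '+', 'g' }
ε ∉ FIRST(D D), so FOLLOW(S) is not added.
PREDICT(S → D D) = { '+', 'g' }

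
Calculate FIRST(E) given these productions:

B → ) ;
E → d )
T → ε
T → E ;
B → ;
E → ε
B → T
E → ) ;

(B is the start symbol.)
{ ')', 'd', ε }

To compute FIRST(E), examine every production with E on the left-hand side, reading each right-hand side left to right until a non-nullable symbol is reached.

From E → d ):
  - d is a terminal: add 'd' and stop
From E → ε:
  - ε-production, so ε ∈ FIRST(E)
From E → ) ;:
  - ')' is a terminal: add ')' and stop

Collecting: FIRST(E) = { ')', 'd', ε }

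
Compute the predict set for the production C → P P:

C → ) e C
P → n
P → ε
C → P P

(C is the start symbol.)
{ $, 'n' }

PREDICT(C → P P) = (FIRST(RHS) \ {ε}) ∪ (FOLLOW(C) if ε ∈ FIRST(RHS), i.e. RHS ⇒* ε)
FIRST(P) = { 'n', ε }
FIRST(P P) = { 'n', ε }
ε ∈ FIRST(P P) (the right-hand side is nullable), so add FOLLOW(C) = { $ }
PREDICT(C → P P) = { $, 'n' }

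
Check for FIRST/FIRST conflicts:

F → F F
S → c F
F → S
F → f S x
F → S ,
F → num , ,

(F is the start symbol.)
Yes. F → F F / F → S on { 'c' }; F → F F / F → f S x on { 'f' }; F → F F / F → S ',' on { 'c' }; F → F F / F → num ',' ',' on { 'num' }; F → S / F → S ',' on { 'c' }

A FIRST/FIRST conflict occurs when two productions N → α and N → β for the same non-terminal have FIRST(α) ∩ FIRST(β) ≠ ∅ (with ε ∈ FIRST of a nullable right-hand side, so two nullable alternatives also conflict).

FIRST sets of the non-terminals at (or reachable through a nullable prefix from) the front of some alternative:
  FIRST(F) = { 'c', 'f', 'num' }
  FIRST(S) = { 'c' }

Productions for F:
  F → F F: FIRST = { 'c', 'f', 'num' }
  F → S: FIRST = { 'c' }
  F → f S x: FIRST = { 'f' }
  F → S ,: FIRST = { 'c' }
  F → num , ,: FIRST = { 'num' }
S has only one production, so no FIRST/FIRST conflict is possible there.

Conflict for F: F → F F and F → S
  Overlap: { 'c' }
Conflict for F: F → F F and F → f S x
  Overlap: { 'f' }
Conflict for F: F → F F and F → S ,
  Overlap: { 'c' }
Conflict for F: F → F F and F → num , ,
  Overlap: { 'num' }
Conflict for F: F → S and F → S ,
  Overlap: { 'c' }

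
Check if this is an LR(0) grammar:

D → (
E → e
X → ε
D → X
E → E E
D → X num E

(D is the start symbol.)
Augment with D' → D and build the canonical LR(0) collection (I0 = CLOSURE({[D' → . D]}), then GOTO on every symbol after a dot until no new states appear). It has 8 states:
  I0: { [D → . (], [D → . X num E], [D → . X], [D' → . D], [X → .] }  — shift, reduce
  I1: { [D → ( .] }  — reduce
  I2: { [D' → D .] }  — accept
  I3: { [D → X . num E], [D → X .] }  — shift, reduce
  I4: { [D → X num . E], [E → . E E], [E → . e] }  — shift
  I5: { [D → X num E .], [E → . E E], [E → . e], [E → E . E] }  — shift, reduce
  I6: { [E → e .] }  — reduce
  I7: { [E → . E E], [E → . e], [E → E . E], [E → E E .] }  — shift, reduce

Conflict in state I0:
  Shift-reduce conflict between [X → .] and [D → . (]
So the grammar is NOT LR(0).

Answer: No. Shift-reduce conflict between [X → .] and [D → . (]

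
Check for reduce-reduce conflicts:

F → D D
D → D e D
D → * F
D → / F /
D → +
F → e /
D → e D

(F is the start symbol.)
A reduce-reduce conflict occurs when an LR(0) state has two complete items [A → α .] and [B → β .] — both call for a reduction, and with no lookahead the parser cannot choose between them.

Augment with F' → F and build the canonical LR(0) collection (I0 = CLOSURE({[F' → . F]}), then GOTO on every symbol after a dot until no new states appear). It has 18 states:
  I0: { [D → . * F], [D → . +], [D → . / F /], [D → . D e D], [D → . e D], [F → . D D], [F → . e /], [F' → . F] }  — shift
  I1: { [D → * . F], [D → . * F], [D → . +], [D → . / F /], [D → . D e D], [D → . e D], [F → . D D], [F → . e /] }  — shift
  I2: { [D → + .] }  — reduce
  I3: { [D → . * F], [D → . +], [D → . / F /], [D → . D e D], [D → . e D], [D → / . F /], [F → . D D], [F → . e /] }  — shift
  I4: { [D → . * F], [D → . +], [D → . / F /], [D → . D e D], [D → . e D], [D → D . e D], [F → D . D] }  — shift
  I5: { [F' → F .] }  — accept
  I6: { [D → . * F], [D → . +], [D → . / F /], [D → . D e D], [D → . e D], [D → e . D], [F → e . /] }  — shift
  I7: { [D → . * F], [D → . +], [D → . / F /], [D → . D e D], [D → . e D], [D → / . F /], [F → . D D], [F → . e /], [F → e / .] }  — shift, reduce
  I8: { [D → D . e D], [D → e D .] }  — shift, reduce
  I9: { [D → . * F], [D → . +], [D → . / F /], [D → . D e D], [D → . e D], [D → e . D] }  — shift
  I10: { [D → . * F], [D → . +], [D → . / F /], [D → . D e D], [D → . e D], [D → D e . D] }  — shift
  I11: { [D → D . e D], [D → D e D .] }  — shift, reduce
  I12: { [D → / F . /] }  — shift
  I13: { [D → / F / .] }  — reduce
  I14: { [D → D . e D], [F → D D .] }  — shift, reduce
  I15: { [D → . * F], [D → . +], [D → . / F /], [D → . D e D], [D → . e D], [D → D e . D], [D → e . D] }  — shift
  I16: { [D → D . e D], [D → D e D .], [D → e D .] }  — shift, 2 reduces
  I17: { [D → * F .] }  — reduce

I16 contains complete items [D → D e D .], [D → e D .] — reduce-reduce conflict.

Answer: Yes — I16: [D → D e D .] vs [D → e D .]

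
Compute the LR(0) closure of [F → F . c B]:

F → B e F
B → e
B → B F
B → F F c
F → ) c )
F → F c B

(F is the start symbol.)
To compute CLOSURE, for each item [A → α.Bβ] where B is a non-terminal, add [B → .γ] for all productions B → γ; repeat for the newly added items until nothing changes.

Start with: [F → F . c B]
The dot precedes the terminal c, so nothing is added.

CLOSURE = { [F → F . c B] }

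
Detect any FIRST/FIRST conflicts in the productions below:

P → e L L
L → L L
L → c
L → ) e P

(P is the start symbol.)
A FIRST/FIRST conflict occurs when two productions N → α and N → β for the same non-terminal have FIRST(α) ∩ FIRST(β) ≠ ∅ (with ε ∈ FIRST of a nullable right-hand side, so two nullable alternatives also conflict).

FIRST sets of the non-terminals at (or reachable through a nullable prefix from) the front of some alternative:
  FIRST(L) = { ')', 'c' }

Productions for L:
  L → L L: FIRST = { ')', 'c' }
  L → c: FIRST = { 'c' }
  L → ) e P: FIRST = { ')' }
P has only one production, so no FIRST/FIRST conflict is possible there.

Conflict for L: L → L L and L → c
  Overlap: { 'c' }
Conflict for L: L → L L and L → ) e P
  Overlap: { ')' }

Answer: Yes. L → L L / L → c on { 'c' }; L → L L / L → ')' e P on { ')' }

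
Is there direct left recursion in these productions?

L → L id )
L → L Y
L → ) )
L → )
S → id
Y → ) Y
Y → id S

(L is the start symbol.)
Yes, L is left-recursive

L → L id ): LEFT RECURSIVE (starts with L)
L → L Y: LEFT RECURSIVE (starts with L)
L → ) ): starts with ')'
L → ): starts with ')'
S → id: starts with id
Y → ) Y: starts with ')'
Y → id S: starts with id

The grammar has direct left recursion on: L.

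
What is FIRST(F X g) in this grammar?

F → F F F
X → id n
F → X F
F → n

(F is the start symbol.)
{ 'id', 'n' }

FIRST sets of the non-terminals involved (from the grammar, by fixed-point iteration):
  FIRST(F) = { 'id', 'n' }

To compute FIRST(F X g), process the symbols left to right:
Symbol F is a non-terminal. Add FIRST(F) \ {ε} = { 'id', 'n' }
F is not nullable (ε ∉ FIRST(F)), so stop here.
FIRST(F X g) = { 'id', 'n' }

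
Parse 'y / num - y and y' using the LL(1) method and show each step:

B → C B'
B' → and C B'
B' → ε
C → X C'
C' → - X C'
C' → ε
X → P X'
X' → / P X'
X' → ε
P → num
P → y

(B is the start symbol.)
LL(1) parsing maintains a stack (initially the start symbol over $) and the input. At each step: if the stack top is a terminal, match it against the current input token; if it is a non-terminal N, replace it with the RHS of M[N, lookahead] (the unique production whose predict set contains the lookahead).

Stack is shown with the top on the left.

Stack           Input                Action
-------------------------------------------
B $             y / num - y and y $  output B → C B'
C B' $          y / num - y and y $  output C → X C'
X C' B' $       y / num - y and y $  output X → P X'
P X' C' B' $    y / num - y and y $  output P → y
y X' C' B' $    y / num - y and y $  match 'y'
X' C' B' $      / num - y and y $    output X' → / P X'
/ P X' C' B' $  / num - y and y $    match '/'
P X' C' B' $    num - y and y $      output P → num
num X' C' B' $  num - y and y $      match 'num'
X' C' B' $      - y and y $          output X' → ε
C' B' $         - y and y $          output C' → - X C'
- X C' B' $     - y and y $          match '-'
X C' B' $       y and y $            output X → P X'
P X' C' B' $    y and y $            output P → y
y X' C' B' $    y and y $            match 'y'
X' C' B' $      and y $              output X' → ε
C' B' $         and y $              output C' → ε
B' $            and y $              output B' → and C B'
and C B' $      and y $              match 'and'
C B' $          y $                  output C → X C'
X C' B' $       y $                  output X → P X'
P X' C' B' $    y $                  output P → y
y X' C' B' $    y $                  match 'y'
X' C' B' $      $                    output X' → ε
C' B' $         $                    output C' → ε
B' $            $                    output B' → ε
$               $                    accept

The string is accepted.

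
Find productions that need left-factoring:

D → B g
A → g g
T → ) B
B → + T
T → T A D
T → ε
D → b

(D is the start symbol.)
Left-factoring is needed when two productions for the same non-terminal
share a common prefix on the right-hand side.

Productions for D:
  D → B g
  D → b
Productions for T:
  T → ) B
  T → T A D
  T → ε

No common prefixes found.

Answer: No, left-factoring is not needed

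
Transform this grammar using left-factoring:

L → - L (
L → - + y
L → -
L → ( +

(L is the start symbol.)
Left-factoring transforms A → αβ₁ | αβ₂ into A → αA' and A' → β₁ | β₂
(α is the longest common prefix among the alternatives). Repeat until
no nonterminal has two alternatives with a common prefix.

Round 1: L has alternatives sharing prefix '-'. Introduce L': L → - L'
  Add: L' → L (
  Add: L' → + y
  Add: L' → ε

No remaining common prefixes — done.

Resulting grammar:
L → - L'
L' → L (
L' → + y
L' → ε
L → ( +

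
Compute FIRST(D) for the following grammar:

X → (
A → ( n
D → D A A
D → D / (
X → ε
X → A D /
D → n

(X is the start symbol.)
From D → D A A:
  - D is the symbol being defined: contributes nothing new
    D is not nullable, so stop
From D → D / (:
  - D is the symbol being defined: contributes nothing new
    D is not nullable, so stop
From D → n:
  - n is a terminal: add 'n' and stop

Collecting: FIRST(D) = { 'n' }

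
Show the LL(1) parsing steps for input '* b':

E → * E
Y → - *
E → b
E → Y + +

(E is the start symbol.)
Stack is shown with the top on the left.

Stack  Input  Action
--------------------
E $    * b $  output E → * E
* E $  * b $  match '*'
E $    b $    output E → b
b $    b $    match 'b'
$      $      accept

The string is accepted.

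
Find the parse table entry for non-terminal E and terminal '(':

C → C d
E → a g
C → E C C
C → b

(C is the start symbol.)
To find M[E, '('], we find productions for E where '(' is in the predict set (PREDICT(N → α) = (FIRST(α) \ {ε}) ∪ (FOLLOW(N) if α ⇒* ε)).

E → a g: PREDICT = { 'a' }

M[E, '('] is empty (no production applies)

Answer: Empty (error entry)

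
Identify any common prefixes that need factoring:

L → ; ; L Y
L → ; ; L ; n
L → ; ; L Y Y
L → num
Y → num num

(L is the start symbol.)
Yes, L has productions with common prefix '; ; L'

Left-factoring is needed when two productions for the same non-terminal
share a common prefix on the right-hand side.

Productions for L:
  L → ; ; L Y
  L → ; ; L ; n
  L → ; ; L Y Y
  L → num

Found common prefix '; ; L' in productions for L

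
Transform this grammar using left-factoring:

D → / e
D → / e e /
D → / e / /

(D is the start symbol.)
Left-factoring transforms A → αβ₁ | αβ₂ into A → αA' and A' → β₁ | β₂
(α is the longest common prefix among the alternatives). Repeat until
no nonterminal has two alternatives with a common prefix.

Round 1: D has alternatives sharing prefix '/ e'. Introduce D': D → / e D'
  Add: D' → ε
  Add: D' → e /
  Add: D' → / /

No remaining common prefixes — done.

Resulting grammar:
D → / e D'
D' → ε
D' → e /
D' → / /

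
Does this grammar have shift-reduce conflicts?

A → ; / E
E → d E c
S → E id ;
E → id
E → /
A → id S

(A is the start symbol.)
No shift-reduce conflicts

Augment with A' → A and build the canonical LR(0) collection (I0 = CLOSURE({[A' → . A]}), then GOTO on every symbol after a dot until no new states appear). It has 15 states:
  I0: { [A → . ; / E], [A → . id S], [A' → . A] }  — shift
  I1: { [A → ; . / E] }  — shift
  I2: { [A' → A .] }  — accept
  I3: { [A → id . S], [E → . /], [E → . d E c], [E → . id], [S → . E id ;] }  — shift
  I4: { [E → / .] }  — reduce
  I5: { [S → E . id ;] }  — shift
  I6: { [A → id S .] }  — reduce
  I7: { [E → . /], [E → . d E c], [E → . id], [E → d . E c] }  — shift
  I8: { [E → id .] }  — reduce
  I9: { [E → d E . c] }  — shift
  I10: { [E → d E c .] }  — reduce
  I11: { [S → E id . ;] }  — shift
  I12: { [S → E id ; .] }  — reduce
  I13: { [A → ; / . E], [E → . /], [E → . d E c], [E → . id] }  — shift
  I14: { [A → ; / E .] }  — reduce

No state contains both a complete item and a shift item.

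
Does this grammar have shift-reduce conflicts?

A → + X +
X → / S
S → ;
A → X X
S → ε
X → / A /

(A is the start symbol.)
Augment with A' → A and build the canonical LR(0) collection (I0 = CLOSURE({[A' → . A]}), then GOTO on every symbol after a dot until no new states appear). It has 12 states:
  I0: { [A → . + X +], [A → . X X], [A' → . A], [X → . / A /], [X → . / S] }  — shift
  I1: { [A → + . X +], [X → . / A /], [X → . / S] }  — shift
  I2: { [A → . + X +], [A → . X X], [S → . ;], [S → .], [X → . / A /], [X → . / S], [X → / . A /], [X → / . S] }  — shift, reduce
  I3: { [A' → A .] }  — accept
  I4: { [A → X . X], [X → . / A /], [X → . / S] }  — shift
  I5: { [A → X X .] }  — reduce
  I6: { [S → ; .] }  — reduce
  I7: { [X → / A . /] }  — shift
  I8: { [X → / S .] }  — reduce
  I9: { [X → / A / .] }  — reduce
  I10: { [A → + X . +] }  — shift
  I11: { [A → + X + .] }  — reduce

I2 contains reduce item [S → .] and shift items [A → . + X +], [S → . ;], [X → . / A /], [X → . / S] — shift-reduce conflict.

Answer: Yes — I2: [S → .] vs [A → . + X +]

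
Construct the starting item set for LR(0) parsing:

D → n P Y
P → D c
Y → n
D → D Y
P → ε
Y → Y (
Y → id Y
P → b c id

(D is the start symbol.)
{ [D → . D Y], [D → . n P Y], [D' → . D] }

First, augment the grammar with D' → D
I₀ = CLOSURE({ [D' → . D] }):
  [D' → . D] has the dot before D: add [D → . n P Y], [D → . D Y]
No further items can be added.

I₀ = { [D → . D Y], [D → . n P Y], [D' → . D] }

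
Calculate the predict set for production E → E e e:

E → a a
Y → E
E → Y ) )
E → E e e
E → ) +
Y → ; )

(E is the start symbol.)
PREDICT(E → E e e) = (FIRST(RHS) \ {ε}) ∪ (FOLLOW(E) if ε ∈ FIRST(RHS), i.e. RHS ⇒* ε)
FIRST(E) = { ')', ';', 'a' }
FIRST(E e e) = { ')', ';', 'a' }
ε ∉ FIRST(E e e), so FOLLOW(E) is not added.
PREDICT(E → E e e) = { ')', ';', 'a' }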